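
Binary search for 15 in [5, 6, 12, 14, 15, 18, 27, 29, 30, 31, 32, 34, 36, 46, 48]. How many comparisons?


Search for 15:
[0,14] mid=7 arr[7]=29
[0,6] mid=3 arr[3]=14
[4,6] mid=5 arr[5]=18
[4,4] mid=4 arr[4]=15
Total: 4 comparisons


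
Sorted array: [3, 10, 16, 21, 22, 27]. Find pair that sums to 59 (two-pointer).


Two pointers: lo=0, hi=5
No pair sums to 59


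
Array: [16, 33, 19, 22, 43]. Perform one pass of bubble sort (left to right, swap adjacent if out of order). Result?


After one pass: [16, 19, 22, 33, 43]


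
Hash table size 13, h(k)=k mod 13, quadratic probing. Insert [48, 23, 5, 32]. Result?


Insertions: 48->slot 9; 23->slot 10; 5->slot 5; 32->slot 6
Table: [None, None, None, None, None, 5, 32, None, None, 48, 23, None, None]


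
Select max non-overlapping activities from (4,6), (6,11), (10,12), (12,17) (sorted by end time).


Greedy: pick earliest-ending, then skip overlaps.
Selected (3 activities): [(4, 6), (6, 11), (12, 17)]


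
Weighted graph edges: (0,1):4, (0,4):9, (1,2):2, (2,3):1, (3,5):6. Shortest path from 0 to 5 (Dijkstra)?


Dijkstra from 0:
Distances: {0: 0, 1: 4, 2: 6, 3: 7, 4: 9, 5: 13}
Shortest distance to 5 = 13, path = [0, 1, 2, 3, 5]


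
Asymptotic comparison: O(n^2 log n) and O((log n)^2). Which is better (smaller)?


polylogarithmic grows slower than n^2 log n
O((log n)^2) is asymptotically smaller; O(n^2 log n) grows faster


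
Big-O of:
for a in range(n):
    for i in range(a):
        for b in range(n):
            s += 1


Per nesting level: O(n) * O(n) [triangular over a] * O(n) = O(n^3)
Complexity: O(n^3)


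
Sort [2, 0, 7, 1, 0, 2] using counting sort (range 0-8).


Count array: [2, 1, 2, 0, 0, 0, 0, 1, 0]
Reconstruct: [0, 0, 1, 2, 2, 7]


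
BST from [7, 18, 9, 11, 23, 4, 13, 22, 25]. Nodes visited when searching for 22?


BST root = 7
Search for 22: compare at each node
Path: [7, 18, 23, 22]


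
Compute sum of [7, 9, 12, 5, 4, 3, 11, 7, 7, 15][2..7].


Prefix sums: [0, 7, 16, 28, 33, 37, 40, 51, 58, 65, 80]
Sum[2..7] = prefix[8] - prefix[2] = 58 - 16 = 42


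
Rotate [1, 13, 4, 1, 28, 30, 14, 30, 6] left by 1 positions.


Left rotate by 1: [13, 4, 1, 28, 30, 14, 30, 6, 1]


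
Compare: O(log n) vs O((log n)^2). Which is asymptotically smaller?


logarithmic grows slower than polylogarithmic
O(log n) is asymptotically smaller; O((log n)^2) grows faster


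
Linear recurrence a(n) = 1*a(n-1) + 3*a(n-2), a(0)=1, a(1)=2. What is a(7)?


Build bottom-up:
...a(5)=59, a(6)=137, a(7)=1*137+3*59=314


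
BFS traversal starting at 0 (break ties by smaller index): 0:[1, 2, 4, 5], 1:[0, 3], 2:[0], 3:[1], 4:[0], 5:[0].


BFS queue: start with [0]
Visit order: [0, 1, 2, 4, 5, 3]


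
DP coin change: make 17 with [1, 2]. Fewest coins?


dp[0]=0; dp[i]=1+min(dp[i-c] for c in coins)
...dp[12]=6, dp[13]=7, dp[14]=7, dp[15]=8, dp[16]=8, dp[17]=9
Minimum coins for 17 = 9


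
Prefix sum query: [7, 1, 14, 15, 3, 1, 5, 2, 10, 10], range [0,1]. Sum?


Prefix sums: [0, 7, 8, 22, 37, 40, 41, 46, 48, 58, 68]
Sum[0..1] = prefix[2] - prefix[0] = 8 - 0 = 8


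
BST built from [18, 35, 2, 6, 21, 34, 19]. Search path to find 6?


BST root = 18
Search for 6: compare at each node
Path: [18, 2, 6]


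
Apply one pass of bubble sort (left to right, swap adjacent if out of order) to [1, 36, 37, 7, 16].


After one pass: [1, 36, 7, 16, 37]


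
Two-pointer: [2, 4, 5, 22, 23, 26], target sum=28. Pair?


Two pointers: lo=0, hi=5
Found pair: (2, 26) summing to 28


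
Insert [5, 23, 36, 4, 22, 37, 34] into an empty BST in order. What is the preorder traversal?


Root = 5; build tree by BST insertion.
Preorder traversal: [5, 4, 23, 22, 36, 34, 37]


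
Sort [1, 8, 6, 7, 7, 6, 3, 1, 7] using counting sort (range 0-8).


Count array: [0, 2, 0, 1, 0, 0, 2, 3, 1]
Reconstruct: [1, 1, 3, 6, 6, 7, 7, 7, 8]


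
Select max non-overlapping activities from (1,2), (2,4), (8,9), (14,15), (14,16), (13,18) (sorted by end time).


Greedy: pick earliest-ending, then skip overlaps.
Selected (4 activities): [(1, 2), (2, 4), (8, 9), (14, 15)]


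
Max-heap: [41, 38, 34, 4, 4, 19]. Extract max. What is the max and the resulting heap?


Max = 41
Replace root with last, heapify down
Resulting heap: [38, 19, 34, 4, 4]


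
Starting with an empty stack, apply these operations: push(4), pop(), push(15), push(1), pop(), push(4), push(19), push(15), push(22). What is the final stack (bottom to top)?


push(4) -> [4]
pop() returns 4 -> []
push(15) -> [15]
push(1) -> [15, 1]
pop() returns 1 -> [15]
push(4) -> [15, 4]
push(19) -> [15, 4, 19]
push(15) -> [15, 4, 19, 15]
push(22) -> [15, 4, 19, 15, 22]
Final stack (bottom to top): [15, 4, 19, 15, 22]


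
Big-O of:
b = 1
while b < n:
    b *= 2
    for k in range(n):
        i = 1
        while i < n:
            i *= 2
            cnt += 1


Per nesting level: O(log n) * O(n) * O(log n) = O(n (log n)^2)
Complexity: O(n (log n)^2)


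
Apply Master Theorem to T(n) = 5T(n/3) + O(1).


a=5, b=3, c=0. log_3(5)=1.465 > c=0. Case 1: O(n^log_b(a)) = O(n^1.465)
Complexity: O(n^1.465)


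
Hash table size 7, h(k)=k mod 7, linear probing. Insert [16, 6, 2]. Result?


Insertions: 16->slot 2; 6->slot 6; 2->slot 3
Table: [None, None, 16, 2, None, None, 6]


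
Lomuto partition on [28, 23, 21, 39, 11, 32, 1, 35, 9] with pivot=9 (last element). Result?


Elements <= 9 go left of pivot.
Result: [1, 9, 21, 39, 11, 32, 28, 35, 23], pivot at index 1


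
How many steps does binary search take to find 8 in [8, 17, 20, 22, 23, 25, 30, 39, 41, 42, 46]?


Search for 8:
[0,10] mid=5 arr[5]=25
[0,4] mid=2 arr[2]=20
[0,1] mid=0 arr[0]=8
Total: 3 comparisons


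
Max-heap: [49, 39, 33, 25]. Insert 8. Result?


Append 8: [49, 39, 33, 25, 8]
Bubble up: no swaps needed
Result: [49, 39, 33, 25, 8]


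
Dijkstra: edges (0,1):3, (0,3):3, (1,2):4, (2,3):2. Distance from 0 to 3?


Dijkstra from 0:
Distances: {0: 0, 1: 3, 2: 5, 3: 3}
Shortest distance to 3 = 3, path = [0, 3]


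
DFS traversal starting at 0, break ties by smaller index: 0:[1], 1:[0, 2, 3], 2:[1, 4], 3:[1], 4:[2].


DFS stack-based: start with [0]
Visit order: [0, 1, 2, 4, 3]


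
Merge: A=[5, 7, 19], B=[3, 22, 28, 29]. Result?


Compare heads, take smaller each step.
Merged: [3, 5, 7, 19, 22, 28, 29]


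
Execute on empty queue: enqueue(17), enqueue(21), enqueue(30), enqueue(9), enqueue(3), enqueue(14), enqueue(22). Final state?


enqueue(17) -> [17]
enqueue(21) -> [17, 21]
enqueue(30) -> [17, 21, 30]
enqueue(9) -> [17, 21, 30, 9]
enqueue(3) -> [17, 21, 30, 9, 3]
enqueue(14) -> [17, 21, 30, 9, 3, 14]
enqueue(22) -> [17, 21, 30, 9, 3, 14, 22]
Final queue (front to back): [17, 21, 30, 9, 3, 14, 22]


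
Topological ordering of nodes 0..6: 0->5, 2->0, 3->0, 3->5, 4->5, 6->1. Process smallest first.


Kahn's algorithm, process smallest node first
Order: [2, 3, 0, 4, 5, 6, 1]


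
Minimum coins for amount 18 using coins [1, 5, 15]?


dp[0]=0; dp[i]=1+min(dp[i-c] for c in coins)
...dp[13]=5, dp[14]=6, dp[15]=1, dp[16]=2, dp[17]=3, dp[18]=4
Minimum coins for 18 = 4


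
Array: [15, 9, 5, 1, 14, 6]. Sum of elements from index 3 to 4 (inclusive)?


Prefix sums: [0, 15, 24, 29, 30, 44, 50]
Sum[3..4] = prefix[5] - prefix[3] = 44 - 29 = 15


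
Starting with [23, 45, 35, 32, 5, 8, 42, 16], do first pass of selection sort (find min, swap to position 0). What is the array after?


After one pass: [5, 45, 35, 32, 23, 8, 42, 16]


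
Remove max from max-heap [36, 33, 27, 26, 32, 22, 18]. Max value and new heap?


Max = 36
Replace root with last, heapify down
Resulting heap: [33, 32, 27, 26, 18, 22]


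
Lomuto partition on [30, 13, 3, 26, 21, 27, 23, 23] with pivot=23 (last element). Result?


Elements <= 23 go left of pivot.
Result: [13, 3, 21, 23, 23, 27, 26, 30], pivot at index 4


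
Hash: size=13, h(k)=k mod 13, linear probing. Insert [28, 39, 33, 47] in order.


Insertions: 28->slot 2; 39->slot 0; 33->slot 7; 47->slot 8
Table: [39, None, 28, None, None, None, None, 33, 47, None, None, None, None]


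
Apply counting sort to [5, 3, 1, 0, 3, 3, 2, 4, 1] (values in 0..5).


Count array: [1, 2, 1, 3, 1, 1]
Reconstruct: [0, 1, 1, 2, 3, 3, 3, 4, 5]


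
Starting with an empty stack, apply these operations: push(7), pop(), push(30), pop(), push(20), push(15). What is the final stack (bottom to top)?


push(7) -> [7]
pop() returns 7 -> []
push(30) -> [30]
pop() returns 30 -> []
push(20) -> [20]
push(15) -> [20, 15]
Final stack (bottom to top): [20, 15]


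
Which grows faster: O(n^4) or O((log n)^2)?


polylogarithmic grows slower than quartic
O((log n)^2) is asymptotically smaller; O(n^4) grows faster


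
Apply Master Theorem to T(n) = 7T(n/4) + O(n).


a=7, b=4, c=1. log_4(7)=1.404 > c=1. Case 1: O(n^log_b(a)) = O(n^1.404)
Complexity: O(n^1.404)


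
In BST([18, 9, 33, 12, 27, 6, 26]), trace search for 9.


BST root = 18
Search for 9: compare at each node
Path: [18, 9]


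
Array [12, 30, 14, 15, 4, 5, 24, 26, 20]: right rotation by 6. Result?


Right rotate by 6: [15, 4, 5, 24, 26, 20, 12, 30, 14]


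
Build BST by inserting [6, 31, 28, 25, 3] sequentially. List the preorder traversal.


Root = 6; build tree by BST insertion.
Preorder traversal: [6, 3, 31, 28, 25]


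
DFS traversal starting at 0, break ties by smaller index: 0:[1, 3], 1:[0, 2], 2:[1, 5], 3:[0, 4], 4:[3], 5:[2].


DFS stack-based: start with [0]
Visit order: [0, 1, 2, 5, 3, 4]


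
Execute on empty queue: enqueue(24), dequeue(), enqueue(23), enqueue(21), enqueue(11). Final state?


enqueue(24) -> [24]
dequeue() returns 24 -> []
enqueue(23) -> [23]
enqueue(21) -> [23, 21]
enqueue(11) -> [23, 21, 11]
Final queue (front to back): [23, 21, 11]


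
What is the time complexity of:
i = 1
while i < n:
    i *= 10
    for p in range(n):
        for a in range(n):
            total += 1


Per nesting level: O(log n) * O(n) * O(n) = O(n^2 log n)
Complexity: O(n^2 log n)


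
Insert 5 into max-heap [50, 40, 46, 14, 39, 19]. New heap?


Append 5: [50, 40, 46, 14, 39, 19, 5]
Bubble up: no swaps needed
Result: [50, 40, 46, 14, 39, 19, 5]


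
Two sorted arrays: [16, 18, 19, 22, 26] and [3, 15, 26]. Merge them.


Compare heads, take smaller each step.
Merged: [3, 15, 16, 18, 19, 22, 26, 26]


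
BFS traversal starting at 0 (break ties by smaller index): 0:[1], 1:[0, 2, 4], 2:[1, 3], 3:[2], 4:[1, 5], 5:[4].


BFS queue: start with [0]
Visit order: [0, 1, 2, 4, 3, 5]


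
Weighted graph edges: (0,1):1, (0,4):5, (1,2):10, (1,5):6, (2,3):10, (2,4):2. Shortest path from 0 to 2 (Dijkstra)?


Dijkstra from 0:
Distances: {0: 0, 1: 1, 2: 7, 3: 17, 4: 5, 5: 7}
Shortest distance to 2 = 7, path = [0, 4, 2]


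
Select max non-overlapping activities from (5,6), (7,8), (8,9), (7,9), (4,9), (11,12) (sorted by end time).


Greedy: pick earliest-ending, then skip overlaps.
Selected (4 activities): [(5, 6), (7, 8), (8, 9), (11, 12)]


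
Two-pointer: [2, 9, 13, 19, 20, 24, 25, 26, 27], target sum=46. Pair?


Two pointers: lo=0, hi=8
Found pair: (19, 27) summing to 46


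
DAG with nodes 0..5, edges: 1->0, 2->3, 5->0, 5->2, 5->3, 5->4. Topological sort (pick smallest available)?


Kahn's algorithm, process smallest node first
Order: [1, 5, 0, 2, 3, 4]


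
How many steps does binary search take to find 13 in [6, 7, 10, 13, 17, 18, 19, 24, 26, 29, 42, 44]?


Search for 13:
[0,11] mid=5 arr[5]=18
[0,4] mid=2 arr[2]=10
[3,4] mid=3 arr[3]=13
Total: 3 comparisons


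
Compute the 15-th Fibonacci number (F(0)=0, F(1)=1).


F(n)=F(n-1)+F(n-2)
...F(13)=233, F(14)=377, F(15)=610


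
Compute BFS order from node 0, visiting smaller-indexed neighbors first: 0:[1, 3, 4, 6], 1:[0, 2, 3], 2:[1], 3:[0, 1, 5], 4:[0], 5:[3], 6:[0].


BFS queue: start with [0]
Visit order: [0, 1, 3, 4, 6, 2, 5]


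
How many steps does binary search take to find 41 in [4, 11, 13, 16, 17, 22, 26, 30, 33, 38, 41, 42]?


Search for 41:
[0,11] mid=5 arr[5]=22
[6,11] mid=8 arr[8]=33
[9,11] mid=10 arr[10]=41
Total: 3 comparisons


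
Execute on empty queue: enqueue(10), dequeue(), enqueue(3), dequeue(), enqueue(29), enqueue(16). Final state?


enqueue(10) -> [10]
dequeue() returns 10 -> []
enqueue(3) -> [3]
dequeue() returns 3 -> []
enqueue(29) -> [29]
enqueue(16) -> [29, 16]
Final queue (front to back): [29, 16]


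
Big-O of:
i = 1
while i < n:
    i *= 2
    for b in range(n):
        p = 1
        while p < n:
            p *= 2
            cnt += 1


Per nesting level: O(log n) * O(n) * O(log n) = O(n (log n)^2)
Complexity: O(n (log n)^2)


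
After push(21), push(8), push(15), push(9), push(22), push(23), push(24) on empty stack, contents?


push(21) -> [21]
push(8) -> [21, 8]
push(15) -> [21, 8, 15]
push(9) -> [21, 8, 15, 9]
push(22) -> [21, 8, 15, 9, 22]
push(23) -> [21, 8, 15, 9, 22, 23]
push(24) -> [21, 8, 15, 9, 22, 23, 24]
Final stack (bottom to top): [21, 8, 15, 9, 22, 23, 24]


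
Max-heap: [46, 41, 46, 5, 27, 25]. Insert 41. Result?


Append 41: [46, 41, 46, 5, 27, 25, 41]
Bubble up: no swaps needed
Result: [46, 41, 46, 5, 27, 25, 41]


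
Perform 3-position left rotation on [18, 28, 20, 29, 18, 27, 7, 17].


Left rotate by 3: [29, 18, 27, 7, 17, 18, 28, 20]


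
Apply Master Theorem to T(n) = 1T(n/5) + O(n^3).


a=1, b=5, c=3. log_5(1)=0 < c=3. Case 3: O(n^c) = O(n^3)
Complexity: O(n^3)


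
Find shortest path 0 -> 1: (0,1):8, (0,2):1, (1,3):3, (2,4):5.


Dijkstra from 0:
Distances: {0: 0, 1: 8, 2: 1, 3: 11, 4: 6}
Shortest distance to 1 = 8, path = [0, 1]


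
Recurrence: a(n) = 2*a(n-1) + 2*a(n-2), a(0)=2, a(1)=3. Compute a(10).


Build bottom-up:
...a(8)=4000, a(9)=10928, a(10)=2*10928+2*4000=29856


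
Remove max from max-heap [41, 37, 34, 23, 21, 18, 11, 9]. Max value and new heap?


Max = 41
Replace root with last, heapify down
Resulting heap: [37, 23, 34, 9, 21, 18, 11]


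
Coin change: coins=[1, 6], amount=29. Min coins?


dp[0]=0; dp[i]=1+min(dp[i-c] for c in coins)
...dp[24]=4, dp[25]=5, dp[26]=6, dp[27]=7, dp[28]=8, dp[29]=9
Minimum coins for 29 = 9


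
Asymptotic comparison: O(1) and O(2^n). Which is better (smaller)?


constant grows slower than exponential
O(1) is asymptotically smaller; O(2^n) grows faster


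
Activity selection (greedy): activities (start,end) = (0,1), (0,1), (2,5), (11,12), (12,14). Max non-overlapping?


Greedy: pick earliest-ending, then skip overlaps.
Selected (4 activities): [(0, 1), (2, 5), (11, 12), (12, 14)]


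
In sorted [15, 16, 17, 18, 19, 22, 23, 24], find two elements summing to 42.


Two pointers: lo=0, hi=7
Found pair: (18, 24) summing to 42


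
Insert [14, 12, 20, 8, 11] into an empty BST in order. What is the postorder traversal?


Root = 14; build tree by BST insertion.
Postorder traversal: [11, 8, 12, 20, 14]


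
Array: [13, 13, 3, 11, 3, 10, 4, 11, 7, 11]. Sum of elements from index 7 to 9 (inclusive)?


Prefix sums: [0, 13, 26, 29, 40, 43, 53, 57, 68, 75, 86]
Sum[7..9] = prefix[10] - prefix[7] = 86 - 57 = 29


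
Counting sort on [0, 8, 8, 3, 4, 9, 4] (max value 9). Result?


Count array: [1, 0, 0, 1, 2, 0, 0, 0, 2, 1]
Reconstruct: [0, 3, 4, 4, 8, 8, 9]


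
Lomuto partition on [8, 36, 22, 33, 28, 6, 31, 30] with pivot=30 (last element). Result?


Elements <= 30 go left of pivot.
Result: [8, 22, 28, 6, 30, 33, 31, 36], pivot at index 4


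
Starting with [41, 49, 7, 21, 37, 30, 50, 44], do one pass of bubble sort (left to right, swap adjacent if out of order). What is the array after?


After one pass: [41, 7, 21, 37, 30, 49, 44, 50]


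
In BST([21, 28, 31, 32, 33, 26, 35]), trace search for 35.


BST root = 21
Search for 35: compare at each node
Path: [21, 28, 31, 32, 33, 35]


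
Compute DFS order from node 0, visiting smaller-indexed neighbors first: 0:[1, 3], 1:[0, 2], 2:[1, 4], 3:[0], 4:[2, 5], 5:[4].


DFS stack-based: start with [0]
Visit order: [0, 1, 2, 4, 5, 3]


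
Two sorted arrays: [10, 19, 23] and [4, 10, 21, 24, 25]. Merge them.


Compare heads, take smaller each step.
Merged: [4, 10, 10, 19, 21, 23, 24, 25]


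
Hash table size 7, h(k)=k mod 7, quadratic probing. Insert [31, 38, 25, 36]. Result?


Insertions: 31->slot 3; 38->slot 4; 25->slot 5; 36->slot 1
Table: [None, 36, None, 31, 38, 25, None]


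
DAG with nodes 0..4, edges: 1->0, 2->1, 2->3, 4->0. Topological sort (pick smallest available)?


Kahn's algorithm, process smallest node first
Order: [2, 1, 3, 4, 0]


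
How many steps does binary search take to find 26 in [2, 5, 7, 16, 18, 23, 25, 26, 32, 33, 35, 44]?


Search for 26:
[0,11] mid=5 arr[5]=23
[6,11] mid=8 arr[8]=32
[6,7] mid=6 arr[6]=25
[7,7] mid=7 arr[7]=26
Total: 4 comparisons


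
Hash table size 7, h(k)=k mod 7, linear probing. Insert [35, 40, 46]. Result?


Insertions: 35->slot 0; 40->slot 5; 46->slot 4
Table: [35, None, None, None, 46, 40, None]


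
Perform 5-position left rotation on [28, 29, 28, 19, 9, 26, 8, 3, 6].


Left rotate by 5: [26, 8, 3, 6, 28, 29, 28, 19, 9]


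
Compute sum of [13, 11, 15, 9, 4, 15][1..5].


Prefix sums: [0, 13, 24, 39, 48, 52, 67]
Sum[1..5] = prefix[6] - prefix[1] = 67 - 13 = 54


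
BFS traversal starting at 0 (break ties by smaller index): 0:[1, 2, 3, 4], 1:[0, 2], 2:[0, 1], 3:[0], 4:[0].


BFS queue: start with [0]
Visit order: [0, 1, 2, 3, 4]


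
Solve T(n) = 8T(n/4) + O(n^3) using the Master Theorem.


a=8, b=4, c=3. log_4(8)=1.5 < c=3. Case 3: O(n^c) = O(n^3)
Complexity: O(n^3)


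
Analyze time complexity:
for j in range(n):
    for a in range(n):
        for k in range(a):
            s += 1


Per nesting level: O(n) * O(n) * O(n) [triangular over a] = O(n^3)
Complexity: O(n^3)


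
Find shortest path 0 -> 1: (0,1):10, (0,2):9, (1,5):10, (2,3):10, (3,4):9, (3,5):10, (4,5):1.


Dijkstra from 0:
Distances: {0: 0, 1: 10, 2: 9, 3: 19, 4: 21, 5: 20}
Shortest distance to 1 = 10, path = [0, 1]


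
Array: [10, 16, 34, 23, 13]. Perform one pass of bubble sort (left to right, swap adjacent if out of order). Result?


After one pass: [10, 16, 23, 13, 34]


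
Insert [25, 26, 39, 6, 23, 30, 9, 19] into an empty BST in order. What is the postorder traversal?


Root = 25; build tree by BST insertion.
Postorder traversal: [19, 9, 23, 6, 30, 39, 26, 25]


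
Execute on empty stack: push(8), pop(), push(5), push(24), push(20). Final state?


push(8) -> [8]
pop() returns 8 -> []
push(5) -> [5]
push(24) -> [5, 24]
push(20) -> [5, 24, 20]
Final stack (bottom to top): [5, 24, 20]


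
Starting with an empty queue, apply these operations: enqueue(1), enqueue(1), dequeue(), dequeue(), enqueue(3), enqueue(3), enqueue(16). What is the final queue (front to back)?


enqueue(1) -> [1]
enqueue(1) -> [1, 1]
dequeue() returns 1 -> [1]
dequeue() returns 1 -> []
enqueue(3) -> [3]
enqueue(3) -> [3, 3]
enqueue(16) -> [3, 3, 16]
Final queue (front to back): [3, 3, 16]


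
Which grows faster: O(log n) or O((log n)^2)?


logarithmic grows slower than polylogarithmic
O(log n) is asymptotically smaller; O((log n)^2) grows faster


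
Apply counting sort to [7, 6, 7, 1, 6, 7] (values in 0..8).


Count array: [0, 1, 0, 0, 0, 0, 2, 3, 0]
Reconstruct: [1, 6, 6, 7, 7, 7]


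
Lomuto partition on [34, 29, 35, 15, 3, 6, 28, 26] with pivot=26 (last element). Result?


Elements <= 26 go left of pivot.
Result: [15, 3, 6, 26, 29, 35, 28, 34], pivot at index 3


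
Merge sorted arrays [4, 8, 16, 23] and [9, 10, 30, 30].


Compare heads, take smaller each step.
Merged: [4, 8, 9, 10, 16, 23, 30, 30]


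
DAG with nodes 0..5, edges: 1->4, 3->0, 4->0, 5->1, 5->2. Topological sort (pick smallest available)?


Kahn's algorithm, process smallest node first
Order: [3, 5, 1, 2, 4, 0]


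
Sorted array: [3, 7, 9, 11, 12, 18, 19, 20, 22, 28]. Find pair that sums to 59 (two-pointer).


Two pointers: lo=0, hi=9
No pair sums to 59


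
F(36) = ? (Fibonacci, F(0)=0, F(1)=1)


F(n)=F(n-1)+F(n-2)
...F(34)=5702887, F(35)=9227465, F(36)=14930352


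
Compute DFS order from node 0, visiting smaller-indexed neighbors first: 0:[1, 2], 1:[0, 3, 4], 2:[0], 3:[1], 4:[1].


DFS stack-based: start with [0]
Visit order: [0, 1, 3, 4, 2]


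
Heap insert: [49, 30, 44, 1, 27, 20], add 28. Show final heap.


Append 28: [49, 30, 44, 1, 27, 20, 28]
Bubble up: no swaps needed
Result: [49, 30, 44, 1, 27, 20, 28]


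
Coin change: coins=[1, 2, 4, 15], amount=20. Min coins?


dp[0]=0; dp[i]=1+min(dp[i-c] for c in coins)
...dp[15]=1, dp[16]=2, dp[17]=2, dp[18]=3, dp[19]=2, dp[20]=3
Minimum coins for 20 = 3


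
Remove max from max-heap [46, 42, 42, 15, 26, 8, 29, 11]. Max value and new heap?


Max = 46
Replace root with last, heapify down
Resulting heap: [42, 26, 42, 15, 11, 8, 29]


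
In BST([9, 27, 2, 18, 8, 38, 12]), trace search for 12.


BST root = 9
Search for 12: compare at each node
Path: [9, 27, 18, 12]


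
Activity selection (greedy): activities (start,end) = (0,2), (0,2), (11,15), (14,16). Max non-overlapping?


Greedy: pick earliest-ending, then skip overlaps.
Selected (2 activities): [(0, 2), (11, 15)]


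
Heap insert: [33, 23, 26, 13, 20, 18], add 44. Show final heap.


Append 44: [33, 23, 26, 13, 20, 18, 44]
Bubble up: swap idx 6(44) with idx 2(26); swap idx 2(44) with idx 0(33)
Result: [44, 23, 33, 13, 20, 18, 26]


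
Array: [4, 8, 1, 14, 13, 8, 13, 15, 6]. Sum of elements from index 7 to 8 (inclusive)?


Prefix sums: [0, 4, 12, 13, 27, 40, 48, 61, 76, 82]
Sum[7..8] = prefix[9] - prefix[7] = 82 - 61 = 21


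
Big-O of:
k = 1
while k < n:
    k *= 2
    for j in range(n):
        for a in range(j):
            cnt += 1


Per nesting level: O(log n) * O(n) * O(n) [triangular over j] = O(n^2 log n)
Complexity: O(n^2 log n)


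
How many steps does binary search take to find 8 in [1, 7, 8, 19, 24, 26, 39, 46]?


Search for 8:
[0,7] mid=3 arr[3]=19
[0,2] mid=1 arr[1]=7
[2,2] mid=2 arr[2]=8
Total: 3 comparisons


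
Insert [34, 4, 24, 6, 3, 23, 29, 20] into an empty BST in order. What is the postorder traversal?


Root = 34; build tree by BST insertion.
Postorder traversal: [3, 20, 23, 6, 29, 24, 4, 34]


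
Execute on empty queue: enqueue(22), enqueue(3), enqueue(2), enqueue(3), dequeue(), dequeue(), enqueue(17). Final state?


enqueue(22) -> [22]
enqueue(3) -> [22, 3]
enqueue(2) -> [22, 3, 2]
enqueue(3) -> [22, 3, 2, 3]
dequeue() returns 22 -> [3, 2, 3]
dequeue() returns 3 -> [2, 3]
enqueue(17) -> [2, 3, 17]
Final queue (front to back): [2, 3, 17]


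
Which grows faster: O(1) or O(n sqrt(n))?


constant grows slower than n^1.5
O(1) is asymptotically smaller; O(n sqrt(n)) grows faster


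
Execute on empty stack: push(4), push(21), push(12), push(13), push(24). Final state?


push(4) -> [4]
push(21) -> [4, 21]
push(12) -> [4, 21, 12]
push(13) -> [4, 21, 12, 13]
push(24) -> [4, 21, 12, 13, 24]
Final stack (bottom to top): [4, 21, 12, 13, 24]


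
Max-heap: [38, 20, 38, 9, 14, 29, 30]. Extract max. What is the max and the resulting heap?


Max = 38
Replace root with last, heapify down
Resulting heap: [38, 20, 30, 9, 14, 29]


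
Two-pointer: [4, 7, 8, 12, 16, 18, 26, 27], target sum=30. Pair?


Two pointers: lo=0, hi=7
Found pair: (4, 26) summing to 30


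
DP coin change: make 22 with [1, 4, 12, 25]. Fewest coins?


dp[0]=0; dp[i]=1+min(dp[i-c] for c in coins)
...dp[17]=3, dp[18]=4, dp[19]=5, dp[20]=3, dp[21]=4, dp[22]=5
Minimum coins for 22 = 5


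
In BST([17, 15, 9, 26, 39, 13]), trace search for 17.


BST root = 17
Search for 17: compare at each node
Path: [17]


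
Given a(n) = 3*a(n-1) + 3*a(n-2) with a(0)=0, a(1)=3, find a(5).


Build bottom-up:
...a(3)=36, a(4)=135, a(5)=3*135+3*36=513


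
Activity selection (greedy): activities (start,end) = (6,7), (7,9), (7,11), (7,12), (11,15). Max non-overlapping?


Greedy: pick earliest-ending, then skip overlaps.
Selected (3 activities): [(6, 7), (7, 9), (11, 15)]


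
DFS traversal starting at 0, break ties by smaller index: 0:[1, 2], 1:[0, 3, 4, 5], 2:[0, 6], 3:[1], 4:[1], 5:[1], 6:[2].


DFS stack-based: start with [0]
Visit order: [0, 1, 3, 4, 5, 2, 6]


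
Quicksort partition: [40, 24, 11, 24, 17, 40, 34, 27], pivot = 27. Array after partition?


Elements <= 27 go left of pivot.
Result: [24, 11, 24, 17, 27, 40, 34, 40], pivot at index 4


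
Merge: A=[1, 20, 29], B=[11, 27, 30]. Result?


Compare heads, take smaller each step.
Merged: [1, 11, 20, 27, 29, 30]


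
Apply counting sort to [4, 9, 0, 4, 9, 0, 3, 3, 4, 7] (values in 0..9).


Count array: [2, 0, 0, 2, 3, 0, 0, 1, 0, 2]
Reconstruct: [0, 0, 3, 3, 4, 4, 4, 7, 9, 9]


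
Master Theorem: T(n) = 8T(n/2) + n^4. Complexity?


a=8, b=2, c=4. log_2(8)=3 < c=4. Case 3: O(n^c) = O(n^4)
Complexity: O(n^4)


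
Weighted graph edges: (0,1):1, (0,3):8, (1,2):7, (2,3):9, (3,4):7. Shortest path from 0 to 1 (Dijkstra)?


Dijkstra from 0:
Distances: {0: 0, 1: 1, 2: 8, 3: 8, 4: 15}
Shortest distance to 1 = 1, path = [0, 1]


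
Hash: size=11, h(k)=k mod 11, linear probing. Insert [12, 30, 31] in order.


Insertions: 12->slot 1; 30->slot 8; 31->slot 9
Table: [None, 12, None, None, None, None, None, None, 30, 31, None]


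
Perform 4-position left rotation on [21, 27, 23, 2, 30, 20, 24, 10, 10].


Left rotate by 4: [30, 20, 24, 10, 10, 21, 27, 23, 2]


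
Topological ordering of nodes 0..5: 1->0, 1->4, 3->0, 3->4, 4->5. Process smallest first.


Kahn's algorithm, process smallest node first
Order: [1, 2, 3, 0, 4, 5]


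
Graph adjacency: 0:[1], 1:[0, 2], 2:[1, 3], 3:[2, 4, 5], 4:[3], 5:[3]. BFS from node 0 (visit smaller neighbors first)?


BFS queue: start with [0]
Visit order: [0, 1, 2, 3, 4, 5]


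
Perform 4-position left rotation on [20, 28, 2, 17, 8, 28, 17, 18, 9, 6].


Left rotate by 4: [8, 28, 17, 18, 9, 6, 20, 28, 2, 17]


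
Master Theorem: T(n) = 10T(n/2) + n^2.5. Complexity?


a=10, b=2, c=2.5. log_2(10)=3.322 > c=2.5. Case 1: O(n^log_b(a)) = O(n^3.322)
Complexity: O(n^3.322)


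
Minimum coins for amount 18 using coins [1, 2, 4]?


dp[0]=0; dp[i]=1+min(dp[i-c] for c in coins)
...dp[13]=4, dp[14]=4, dp[15]=5, dp[16]=4, dp[17]=5, dp[18]=5
Minimum coins for 18 = 5


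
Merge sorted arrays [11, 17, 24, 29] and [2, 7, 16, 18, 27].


Compare heads, take smaller each step.
Merged: [2, 7, 11, 16, 17, 18, 24, 27, 29]


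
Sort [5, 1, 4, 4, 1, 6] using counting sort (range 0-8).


Count array: [0, 2, 0, 0, 2, 1, 1, 0, 0]
Reconstruct: [1, 1, 4, 4, 5, 6]


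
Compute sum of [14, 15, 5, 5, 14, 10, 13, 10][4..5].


Prefix sums: [0, 14, 29, 34, 39, 53, 63, 76, 86]
Sum[4..5] = prefix[6] - prefix[4] = 63 - 39 = 24


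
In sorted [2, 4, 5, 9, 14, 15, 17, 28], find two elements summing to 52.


Two pointers: lo=0, hi=7
No pair sums to 52


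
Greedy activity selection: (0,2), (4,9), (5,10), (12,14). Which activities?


Greedy: pick earliest-ending, then skip overlaps.
Selected (3 activities): [(0, 2), (4, 9), (12, 14)]


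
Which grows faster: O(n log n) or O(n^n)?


linearithmic grows slower than n^n
O(n log n) is asymptotically smaller; O(n^n) grows faster


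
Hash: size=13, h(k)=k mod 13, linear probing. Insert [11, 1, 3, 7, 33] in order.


Insertions: 11->slot 11; 1->slot 1; 3->slot 3; 7->slot 7; 33->slot 8
Table: [None, 1, None, 3, None, None, None, 7, 33, None, None, 11, None]


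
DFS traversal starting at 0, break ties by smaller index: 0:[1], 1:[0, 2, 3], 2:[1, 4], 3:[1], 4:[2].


DFS stack-based: start with [0]
Visit order: [0, 1, 2, 4, 3]


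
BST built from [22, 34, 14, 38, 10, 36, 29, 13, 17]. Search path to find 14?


BST root = 22
Search for 14: compare at each node
Path: [22, 14]


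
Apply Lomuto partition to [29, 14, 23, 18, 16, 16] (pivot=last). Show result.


Elements <= 16 go left of pivot.
Result: [14, 16, 16, 18, 29, 23], pivot at index 2


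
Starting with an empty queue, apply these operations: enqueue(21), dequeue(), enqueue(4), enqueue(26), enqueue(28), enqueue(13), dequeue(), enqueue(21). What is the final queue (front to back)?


enqueue(21) -> [21]
dequeue() returns 21 -> []
enqueue(4) -> [4]
enqueue(26) -> [4, 26]
enqueue(28) -> [4, 26, 28]
enqueue(13) -> [4, 26, 28, 13]
dequeue() returns 4 -> [26, 28, 13]
enqueue(21) -> [26, 28, 13, 21]
Final queue (front to back): [26, 28, 13, 21]


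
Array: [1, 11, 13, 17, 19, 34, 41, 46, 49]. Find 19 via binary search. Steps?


Search for 19:
[0,8] mid=4 arr[4]=19
Total: 1 comparisons


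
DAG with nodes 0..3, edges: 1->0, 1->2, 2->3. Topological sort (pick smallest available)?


Kahn's algorithm, process smallest node first
Order: [1, 0, 2, 3]


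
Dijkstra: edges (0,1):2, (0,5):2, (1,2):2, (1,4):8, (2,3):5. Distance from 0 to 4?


Dijkstra from 0:
Distances: {0: 0, 1: 2, 2: 4, 3: 9, 4: 10, 5: 2}
Shortest distance to 4 = 10, path = [0, 1, 4]


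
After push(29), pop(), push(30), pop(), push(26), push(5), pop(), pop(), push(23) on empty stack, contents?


push(29) -> [29]
pop() returns 29 -> []
push(30) -> [30]
pop() returns 30 -> []
push(26) -> [26]
push(5) -> [26, 5]
pop() returns 5 -> [26]
pop() returns 26 -> []
push(23) -> [23]
Final stack (bottom to top): [23]


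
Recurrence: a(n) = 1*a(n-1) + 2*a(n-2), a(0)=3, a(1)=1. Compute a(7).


Build bottom-up:
...a(5)=41, a(6)=87, a(7)=1*87+2*41=169


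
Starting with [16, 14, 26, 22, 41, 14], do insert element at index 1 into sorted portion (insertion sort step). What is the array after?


After one pass: [14, 16, 26, 22, 41, 14]


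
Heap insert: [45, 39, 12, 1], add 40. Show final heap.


Append 40: [45, 39, 12, 1, 40]
Bubble up: swap idx 4(40) with idx 1(39)
Result: [45, 40, 12, 1, 39]


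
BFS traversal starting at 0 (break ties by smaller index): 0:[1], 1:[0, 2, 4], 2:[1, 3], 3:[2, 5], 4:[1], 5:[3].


BFS queue: start with [0]
Visit order: [0, 1, 2, 4, 3, 5]


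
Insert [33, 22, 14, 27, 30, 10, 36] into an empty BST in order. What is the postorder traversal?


Root = 33; build tree by BST insertion.
Postorder traversal: [10, 14, 30, 27, 22, 36, 33]


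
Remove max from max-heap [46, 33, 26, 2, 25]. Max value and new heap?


Max = 46
Replace root with last, heapify down
Resulting heap: [33, 25, 26, 2]


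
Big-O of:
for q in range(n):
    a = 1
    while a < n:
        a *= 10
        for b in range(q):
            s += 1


Per nesting level: O(n) * O(log n) * O(n) [triangular over q] = O(n^2 log n)
Complexity: O(n^2 log n)


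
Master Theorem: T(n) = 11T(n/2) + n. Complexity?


a=11, b=2, c=1. log_2(11)=3.459 > c=1. Case 1: O(n^log_b(a)) = O(n^3.459)
Complexity: O(n^3.459)


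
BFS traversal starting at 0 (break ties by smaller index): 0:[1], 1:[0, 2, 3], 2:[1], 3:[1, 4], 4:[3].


BFS queue: start with [0]
Visit order: [0, 1, 2, 3, 4]


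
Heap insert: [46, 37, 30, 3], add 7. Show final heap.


Append 7: [46, 37, 30, 3, 7]
Bubble up: no swaps needed
Result: [46, 37, 30, 3, 7]


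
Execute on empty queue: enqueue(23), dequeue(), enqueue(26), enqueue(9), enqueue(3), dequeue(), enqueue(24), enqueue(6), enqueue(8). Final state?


enqueue(23) -> [23]
dequeue() returns 23 -> []
enqueue(26) -> [26]
enqueue(9) -> [26, 9]
enqueue(3) -> [26, 9, 3]
dequeue() returns 26 -> [9, 3]
enqueue(24) -> [9, 3, 24]
enqueue(6) -> [9, 3, 24, 6]
enqueue(8) -> [9, 3, 24, 6, 8]
Final queue (front to back): [9, 3, 24, 6, 8]


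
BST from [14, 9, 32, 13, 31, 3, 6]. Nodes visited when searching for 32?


BST root = 14
Search for 32: compare at each node
Path: [14, 32]


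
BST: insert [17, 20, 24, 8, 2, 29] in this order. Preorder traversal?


Root = 17; build tree by BST insertion.
Preorder traversal: [17, 8, 2, 20, 24, 29]


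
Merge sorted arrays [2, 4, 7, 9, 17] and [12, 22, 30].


Compare heads, take smaller each step.
Merged: [2, 4, 7, 9, 12, 17, 22, 30]


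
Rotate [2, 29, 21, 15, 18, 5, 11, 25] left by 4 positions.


Left rotate by 4: [18, 5, 11, 25, 2, 29, 21, 15]


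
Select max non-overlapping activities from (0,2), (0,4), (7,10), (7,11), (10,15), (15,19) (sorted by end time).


Greedy: pick earliest-ending, then skip overlaps.
Selected (4 activities): [(0, 2), (7, 10), (10, 15), (15, 19)]


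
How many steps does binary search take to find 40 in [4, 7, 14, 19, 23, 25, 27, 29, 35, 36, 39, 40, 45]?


Search for 40:
[0,12] mid=6 arr[6]=27
[7,12] mid=9 arr[9]=36
[10,12] mid=11 arr[11]=40
Total: 3 comparisons


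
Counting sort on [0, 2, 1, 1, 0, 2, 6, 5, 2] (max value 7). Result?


Count array: [2, 2, 3, 0, 0, 1, 1, 0]
Reconstruct: [0, 0, 1, 1, 2, 2, 2, 5, 6]


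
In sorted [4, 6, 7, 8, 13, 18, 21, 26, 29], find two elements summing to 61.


Two pointers: lo=0, hi=8
No pair sums to 61


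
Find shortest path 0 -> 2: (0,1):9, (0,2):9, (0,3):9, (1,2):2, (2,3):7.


Dijkstra from 0:
Distances: {0: 0, 1: 9, 2: 9, 3: 9}
Shortest distance to 2 = 9, path = [0, 2]


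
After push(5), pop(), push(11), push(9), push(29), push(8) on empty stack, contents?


push(5) -> [5]
pop() returns 5 -> []
push(11) -> [11]
push(9) -> [11, 9]
push(29) -> [11, 9, 29]
push(8) -> [11, 9, 29, 8]
Final stack (bottom to top): [11, 9, 29, 8]


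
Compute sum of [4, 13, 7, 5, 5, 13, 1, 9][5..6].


Prefix sums: [0, 4, 17, 24, 29, 34, 47, 48, 57]
Sum[5..6] = prefix[7] - prefix[5] = 48 - 34 = 14


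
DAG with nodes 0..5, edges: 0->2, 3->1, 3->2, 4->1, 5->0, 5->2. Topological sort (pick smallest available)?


Kahn's algorithm, process smallest node first
Order: [3, 4, 1, 5, 0, 2]


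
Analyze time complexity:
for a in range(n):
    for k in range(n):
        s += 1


Per nesting level: O(n) * O(n) = O(n^2)
Complexity: O(n^2)


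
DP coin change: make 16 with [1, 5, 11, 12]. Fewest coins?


dp[0]=0; dp[i]=1+min(dp[i-c] for c in coins)
...dp[11]=1, dp[12]=1, dp[13]=2, dp[14]=3, dp[15]=3, dp[16]=2
Minimum coins for 16 = 2


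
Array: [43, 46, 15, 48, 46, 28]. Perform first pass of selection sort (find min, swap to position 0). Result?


After one pass: [15, 46, 43, 48, 46, 28]


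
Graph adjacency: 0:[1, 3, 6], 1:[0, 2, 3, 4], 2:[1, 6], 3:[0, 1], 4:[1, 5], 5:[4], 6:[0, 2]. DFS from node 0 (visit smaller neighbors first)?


DFS stack-based: start with [0]
Visit order: [0, 1, 2, 6, 3, 4, 5]


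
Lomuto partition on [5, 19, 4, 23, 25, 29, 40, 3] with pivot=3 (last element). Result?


Elements <= 3 go left of pivot.
Result: [3, 19, 4, 23, 25, 29, 40, 5], pivot at index 0


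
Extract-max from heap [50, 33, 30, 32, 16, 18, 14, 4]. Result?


Max = 50
Replace root with last, heapify down
Resulting heap: [33, 32, 30, 4, 16, 18, 14]


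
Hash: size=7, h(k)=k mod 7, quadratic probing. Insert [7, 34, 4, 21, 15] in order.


Insertions: 7->slot 0; 34->slot 6; 4->slot 4; 21->slot 1; 15->slot 2
Table: [7, 21, 15, None, 4, None, 34]


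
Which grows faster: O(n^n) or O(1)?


constant grows slower than n^n
O(1) is asymptotically smaller; O(n^n) grows faster


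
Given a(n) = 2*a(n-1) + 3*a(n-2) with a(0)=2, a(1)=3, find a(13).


Build bottom-up:
...a(11)=221433, a(12)=664302, a(13)=2*664302+3*221433=1992903


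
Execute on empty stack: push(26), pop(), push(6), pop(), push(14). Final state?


push(26) -> [26]
pop() returns 26 -> []
push(6) -> [6]
pop() returns 6 -> []
push(14) -> [14]
Final stack (bottom to top): [14]


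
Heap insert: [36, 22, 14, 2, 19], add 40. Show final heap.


Append 40: [36, 22, 14, 2, 19, 40]
Bubble up: swap idx 5(40) with idx 2(14); swap idx 2(40) with idx 0(36)
Result: [40, 22, 36, 2, 19, 14]


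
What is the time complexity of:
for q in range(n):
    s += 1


Per nesting level: O(n) = O(n)
Complexity: O(n)


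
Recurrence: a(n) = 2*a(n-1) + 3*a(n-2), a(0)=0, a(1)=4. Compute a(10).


Build bottom-up:
...a(8)=6560, a(9)=19684, a(10)=2*19684+3*6560=59048


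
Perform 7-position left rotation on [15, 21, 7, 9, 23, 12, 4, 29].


Left rotate by 7: [29, 15, 21, 7, 9, 23, 12, 4]


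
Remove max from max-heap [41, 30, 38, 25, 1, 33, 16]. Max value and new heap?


Max = 41
Replace root with last, heapify down
Resulting heap: [38, 30, 33, 25, 1, 16]


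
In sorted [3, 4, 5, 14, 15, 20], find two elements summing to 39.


Two pointers: lo=0, hi=5
No pair sums to 39


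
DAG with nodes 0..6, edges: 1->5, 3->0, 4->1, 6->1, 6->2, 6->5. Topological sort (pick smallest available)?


Kahn's algorithm, process smallest node first
Order: [3, 0, 4, 6, 1, 2, 5]


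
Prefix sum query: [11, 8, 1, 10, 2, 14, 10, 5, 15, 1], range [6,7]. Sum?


Prefix sums: [0, 11, 19, 20, 30, 32, 46, 56, 61, 76, 77]
Sum[6..7] = prefix[8] - prefix[6] = 61 - 46 = 15


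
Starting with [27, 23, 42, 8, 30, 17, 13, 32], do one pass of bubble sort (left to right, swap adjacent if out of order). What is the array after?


After one pass: [23, 27, 8, 30, 17, 13, 32, 42]


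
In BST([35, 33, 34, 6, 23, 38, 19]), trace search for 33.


BST root = 35
Search for 33: compare at each node
Path: [35, 33]


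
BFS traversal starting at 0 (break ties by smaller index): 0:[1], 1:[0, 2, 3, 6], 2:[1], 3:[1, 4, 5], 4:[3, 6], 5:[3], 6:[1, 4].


BFS queue: start with [0]
Visit order: [0, 1, 2, 3, 6, 4, 5]


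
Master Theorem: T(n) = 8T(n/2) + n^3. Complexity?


a=8, b=2, c=3. log_2(8)=3 = c=3. Case 2: O(n^c log n) = O(n^3 log n)
Complexity: O(n^3 log n)


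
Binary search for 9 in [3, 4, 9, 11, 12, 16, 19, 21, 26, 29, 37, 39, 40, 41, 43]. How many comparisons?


Search for 9:
[0,14] mid=7 arr[7]=21
[0,6] mid=3 arr[3]=11
[0,2] mid=1 arr[1]=4
[2,2] mid=2 arr[2]=9
Total: 4 comparisons


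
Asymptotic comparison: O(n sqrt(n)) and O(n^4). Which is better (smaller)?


n^1.5 grows slower than quartic
O(n sqrt(n)) is asymptotically smaller; O(n^4) grows faster


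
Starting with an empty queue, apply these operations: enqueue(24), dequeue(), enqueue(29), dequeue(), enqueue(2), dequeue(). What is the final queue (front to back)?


enqueue(24) -> [24]
dequeue() returns 24 -> []
enqueue(29) -> [29]
dequeue() returns 29 -> []
enqueue(2) -> [2]
dequeue() returns 2 -> []
Final queue (front to back): []


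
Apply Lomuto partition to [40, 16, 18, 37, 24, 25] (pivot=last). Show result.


Elements <= 25 go left of pivot.
Result: [16, 18, 24, 25, 40, 37], pivot at index 3


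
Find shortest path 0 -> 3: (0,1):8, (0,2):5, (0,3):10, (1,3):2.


Dijkstra from 0:
Distances: {0: 0, 1: 8, 2: 5, 3: 10}
Shortest distance to 3 = 10, path = [0, 3]


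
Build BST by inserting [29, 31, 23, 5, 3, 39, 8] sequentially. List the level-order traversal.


Root = 29; build tree by BST insertion.
Level-Order traversal: [29, 23, 31, 5, 39, 3, 8]


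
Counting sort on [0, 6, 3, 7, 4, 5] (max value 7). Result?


Count array: [1, 0, 0, 1, 1, 1, 1, 1]
Reconstruct: [0, 3, 4, 5, 6, 7]


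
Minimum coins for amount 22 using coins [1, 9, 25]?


dp[0]=0; dp[i]=1+min(dp[i-c] for c in coins)
...dp[17]=9, dp[18]=2, dp[19]=3, dp[20]=4, dp[21]=5, dp[22]=6
Minimum coins for 22 = 6


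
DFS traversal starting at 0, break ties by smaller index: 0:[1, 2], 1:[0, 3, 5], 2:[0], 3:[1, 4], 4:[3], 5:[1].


DFS stack-based: start with [0]
Visit order: [0, 1, 3, 4, 5, 2]


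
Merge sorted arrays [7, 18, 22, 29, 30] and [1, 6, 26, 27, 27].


Compare heads, take smaller each step.
Merged: [1, 6, 7, 18, 22, 26, 27, 27, 29, 30]
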